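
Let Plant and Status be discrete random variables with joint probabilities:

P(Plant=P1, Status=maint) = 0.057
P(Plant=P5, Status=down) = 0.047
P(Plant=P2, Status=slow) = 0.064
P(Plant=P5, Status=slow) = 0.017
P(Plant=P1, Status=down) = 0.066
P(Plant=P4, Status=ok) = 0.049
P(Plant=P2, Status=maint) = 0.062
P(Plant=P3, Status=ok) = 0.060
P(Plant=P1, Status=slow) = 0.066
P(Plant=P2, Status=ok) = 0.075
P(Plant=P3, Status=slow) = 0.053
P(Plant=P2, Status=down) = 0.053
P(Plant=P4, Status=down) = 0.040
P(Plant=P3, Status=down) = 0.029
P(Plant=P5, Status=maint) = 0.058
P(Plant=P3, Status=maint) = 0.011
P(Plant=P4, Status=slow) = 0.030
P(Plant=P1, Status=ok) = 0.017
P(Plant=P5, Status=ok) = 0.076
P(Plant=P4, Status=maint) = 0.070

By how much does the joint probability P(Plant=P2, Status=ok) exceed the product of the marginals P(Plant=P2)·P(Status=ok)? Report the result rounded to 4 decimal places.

P(Plant=P2) = 0.075 + 0.064 + 0.053 + 0.062 = 0.254.
P(Status=ok) = 0.017 + 0.075 + 0.060 + 0.049 + 0.076 = 0.277.
P(Plant=P2, Status=ok) − P(Plant=P2)P(Status=ok) = 0.075 − 0.254×0.277 = 0.0046.

0.0046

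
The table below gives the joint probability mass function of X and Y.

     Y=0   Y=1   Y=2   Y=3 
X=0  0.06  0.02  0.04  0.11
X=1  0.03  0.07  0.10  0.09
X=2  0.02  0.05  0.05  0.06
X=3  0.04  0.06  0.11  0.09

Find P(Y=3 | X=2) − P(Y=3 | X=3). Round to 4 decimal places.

0.0333

P(X=2) = 0.02 + 0.05 + 0.05 + 0.06 = 0.18; P(Y=3 | X=2) = 0.06/0.18 = 0.33333.
P(X=3) = 0.04 + 0.06 + 0.11 + 0.09 = 0.30; P(Y=3 | X=3) = 0.09/0.30 = 0.30000.
Difference = 0.0333.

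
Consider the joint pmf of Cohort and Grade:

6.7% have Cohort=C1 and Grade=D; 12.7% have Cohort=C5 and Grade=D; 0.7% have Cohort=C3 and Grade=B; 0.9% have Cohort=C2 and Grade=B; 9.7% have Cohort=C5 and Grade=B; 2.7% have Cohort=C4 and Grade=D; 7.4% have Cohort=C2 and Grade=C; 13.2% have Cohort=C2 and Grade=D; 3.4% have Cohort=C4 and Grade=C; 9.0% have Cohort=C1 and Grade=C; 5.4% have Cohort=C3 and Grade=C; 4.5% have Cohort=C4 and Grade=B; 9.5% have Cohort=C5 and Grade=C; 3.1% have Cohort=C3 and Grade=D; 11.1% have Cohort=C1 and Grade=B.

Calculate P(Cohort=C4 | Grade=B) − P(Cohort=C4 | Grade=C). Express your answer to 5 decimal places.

0.06930

P(Grade=B) = 0.111 + 0.009 + 0.007 + 0.045 + 0.097 = 0.269; P(Cohort=C4 | Grade=B) = 0.045/0.269 = 0.167286.
P(Grade=C) = 0.090 + 0.074 + 0.054 + 0.034 + 0.095 = 0.347; P(Cohort=C4 | Grade=C) = 0.034/0.347 = 0.097983.
Difference = 0.06930.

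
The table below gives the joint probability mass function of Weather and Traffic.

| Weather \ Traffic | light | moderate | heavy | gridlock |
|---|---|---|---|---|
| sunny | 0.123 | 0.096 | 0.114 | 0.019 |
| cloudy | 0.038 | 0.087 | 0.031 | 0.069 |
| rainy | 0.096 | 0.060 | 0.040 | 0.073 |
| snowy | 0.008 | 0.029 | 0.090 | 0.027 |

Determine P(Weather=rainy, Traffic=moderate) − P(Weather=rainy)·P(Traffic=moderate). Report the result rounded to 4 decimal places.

P(Weather=rainy) = 0.096 + 0.060 + 0.040 + 0.073 = 0.269.
P(Traffic=moderate) = 0.096 + 0.087 + 0.060 + 0.029 = 0.272.
P(Weather=rainy, Traffic=moderate) − P(Weather=rainy)P(Traffic=moderate) = 0.060 − 0.269×0.272 = -0.0132.

-0.0132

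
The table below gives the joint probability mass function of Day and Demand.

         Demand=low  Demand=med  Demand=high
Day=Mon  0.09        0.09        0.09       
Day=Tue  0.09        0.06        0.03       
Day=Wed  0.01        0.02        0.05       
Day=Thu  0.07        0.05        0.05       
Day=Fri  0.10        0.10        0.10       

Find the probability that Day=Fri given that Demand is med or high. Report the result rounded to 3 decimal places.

P(Demand=med) = 0.09 + 0.06 + 0.02 + 0.05 + 0.10 = 0.32.
P(Demand=high) = 0.09 + 0.03 + 0.05 + 0.05 + 0.10 = 0.32.
P(Demand ∈ {med, high}) = 0.32 + 0.32 = 0.64; P(Day=Fri, Demand ∈ {med, high}) = 0.10 + 0.10 = 0.20.
P(Day=Fri | Demand ∈ {med, high}) = 0.20/0.64 = 0.313.

0.313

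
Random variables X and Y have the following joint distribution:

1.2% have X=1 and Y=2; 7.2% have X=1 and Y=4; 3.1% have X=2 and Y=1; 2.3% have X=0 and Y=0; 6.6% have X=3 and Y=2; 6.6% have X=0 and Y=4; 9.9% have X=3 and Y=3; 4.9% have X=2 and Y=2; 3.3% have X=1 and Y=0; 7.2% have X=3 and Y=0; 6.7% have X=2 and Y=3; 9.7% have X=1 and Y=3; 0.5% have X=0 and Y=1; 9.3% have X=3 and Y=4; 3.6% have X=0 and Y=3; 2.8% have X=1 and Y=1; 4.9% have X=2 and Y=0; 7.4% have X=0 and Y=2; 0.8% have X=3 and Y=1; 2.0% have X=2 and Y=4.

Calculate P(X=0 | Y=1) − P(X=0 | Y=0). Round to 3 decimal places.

P(Y=1) = 0.005 + 0.028 + 0.031 + 0.008 = 0.072; P(X=0 | Y=1) = 0.005/0.072 = 0.0694.
P(Y=0) = 0.023 + 0.033 + 0.049 + 0.072 = 0.177; P(X=0 | Y=0) = 0.023/0.177 = 0.1299.
Difference = -0.060.

-0.060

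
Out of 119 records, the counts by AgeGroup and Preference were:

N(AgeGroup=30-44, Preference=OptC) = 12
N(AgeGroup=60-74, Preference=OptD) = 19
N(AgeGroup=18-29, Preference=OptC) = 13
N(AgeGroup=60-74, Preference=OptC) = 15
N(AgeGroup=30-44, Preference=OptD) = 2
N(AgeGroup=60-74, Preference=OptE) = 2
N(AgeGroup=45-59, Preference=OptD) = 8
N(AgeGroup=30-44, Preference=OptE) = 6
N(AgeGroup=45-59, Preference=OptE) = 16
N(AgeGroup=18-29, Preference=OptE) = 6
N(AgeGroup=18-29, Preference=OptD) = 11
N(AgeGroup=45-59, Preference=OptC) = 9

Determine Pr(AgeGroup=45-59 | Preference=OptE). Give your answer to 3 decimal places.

0.533

Total with Preference=OptE: 6 + 6 + 16 + 2 = 30.
P(AgeGroup=45-59 | Preference=OptE) = 16/30 = 0.533.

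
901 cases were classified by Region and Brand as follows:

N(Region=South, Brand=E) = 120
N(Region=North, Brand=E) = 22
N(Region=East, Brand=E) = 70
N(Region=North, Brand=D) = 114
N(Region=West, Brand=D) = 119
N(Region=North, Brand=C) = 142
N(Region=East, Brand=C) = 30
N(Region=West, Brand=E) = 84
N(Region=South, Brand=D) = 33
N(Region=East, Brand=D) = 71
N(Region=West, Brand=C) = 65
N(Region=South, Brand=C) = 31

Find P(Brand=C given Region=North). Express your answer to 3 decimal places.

Total with Region=North: 142 + 114 + 22 = 278.
P(Brand=C | Region=North) = 142/278 = 0.511.

0.511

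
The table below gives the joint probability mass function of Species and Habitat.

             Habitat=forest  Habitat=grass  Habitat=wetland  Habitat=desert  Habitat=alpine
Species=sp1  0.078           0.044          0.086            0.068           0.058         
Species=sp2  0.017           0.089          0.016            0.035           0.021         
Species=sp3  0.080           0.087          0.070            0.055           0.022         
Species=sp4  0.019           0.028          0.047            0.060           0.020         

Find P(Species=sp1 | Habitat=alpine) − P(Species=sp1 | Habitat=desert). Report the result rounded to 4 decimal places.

P(Habitat=alpine) = 0.058 + 0.021 + 0.022 + 0.020 = 0.121; P(Species=sp1 | Habitat=alpine) = 0.058/0.121 = 0.47934.
P(Habitat=desert) = 0.068 + 0.035 + 0.055 + 0.060 = 0.218; P(Species=sp1 | Habitat=desert) = 0.068/0.218 = 0.31193.
Difference = 0.1674.

0.1674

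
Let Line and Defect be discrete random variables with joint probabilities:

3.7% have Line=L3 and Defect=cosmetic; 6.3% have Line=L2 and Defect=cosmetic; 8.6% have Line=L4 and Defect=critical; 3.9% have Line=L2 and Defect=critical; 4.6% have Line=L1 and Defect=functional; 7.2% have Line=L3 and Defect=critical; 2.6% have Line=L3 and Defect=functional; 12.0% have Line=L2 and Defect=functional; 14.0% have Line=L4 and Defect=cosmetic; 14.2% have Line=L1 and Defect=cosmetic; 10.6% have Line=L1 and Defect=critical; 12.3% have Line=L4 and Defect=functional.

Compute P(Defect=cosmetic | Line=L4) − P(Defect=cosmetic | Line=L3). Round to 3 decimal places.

P(Line=L4) = 0.140 + 0.123 + 0.086 = 0.349; P(Defect=cosmetic | Line=L4) = 0.140/0.349 = 0.4011.
P(Line=L3) = 0.037 + 0.026 + 0.072 = 0.135; P(Defect=cosmetic | Line=L3) = 0.037/0.135 = 0.2741.
Difference = 0.127.

0.127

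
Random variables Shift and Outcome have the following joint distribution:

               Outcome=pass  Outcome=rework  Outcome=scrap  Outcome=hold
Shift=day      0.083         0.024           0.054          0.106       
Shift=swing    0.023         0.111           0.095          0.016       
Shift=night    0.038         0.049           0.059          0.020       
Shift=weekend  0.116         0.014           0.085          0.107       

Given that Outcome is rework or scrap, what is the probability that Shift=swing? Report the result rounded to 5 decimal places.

0.41955

P(Outcome=rework) = 0.024 + 0.111 + 0.049 + 0.014 = 0.198.
P(Outcome=scrap) = 0.054 + 0.095 + 0.059 + 0.085 = 0.293.
P(Outcome ∈ {rework, scrap}) = 0.198 + 0.293 = 0.491; P(Shift=swing, Outcome ∈ {rework, scrap}) = 0.111 + 0.095 = 0.206.
P(Shift=swing | Outcome ∈ {rework, scrap}) = 0.206/0.491 = 0.41955.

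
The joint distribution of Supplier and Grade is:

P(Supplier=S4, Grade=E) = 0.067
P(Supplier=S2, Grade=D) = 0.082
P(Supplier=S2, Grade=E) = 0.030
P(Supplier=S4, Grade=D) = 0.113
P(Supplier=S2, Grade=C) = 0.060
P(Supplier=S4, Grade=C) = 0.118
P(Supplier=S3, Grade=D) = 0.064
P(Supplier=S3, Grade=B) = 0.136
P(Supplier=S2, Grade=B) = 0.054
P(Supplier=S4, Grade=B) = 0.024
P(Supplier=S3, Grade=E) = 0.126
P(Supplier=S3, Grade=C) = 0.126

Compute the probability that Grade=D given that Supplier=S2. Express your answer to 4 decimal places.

P(Supplier=S2) = 0.054 + 0.060 + 0.082 + 0.030 = 0.226.
P(Grade=D | Supplier=S2) = 0.082/0.226 = 0.3628.

0.3628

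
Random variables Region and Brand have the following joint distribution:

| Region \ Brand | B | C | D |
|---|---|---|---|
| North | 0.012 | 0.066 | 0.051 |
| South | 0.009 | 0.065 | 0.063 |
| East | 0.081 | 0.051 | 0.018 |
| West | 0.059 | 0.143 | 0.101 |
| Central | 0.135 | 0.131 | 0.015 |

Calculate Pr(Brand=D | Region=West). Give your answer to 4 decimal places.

0.3333

P(Region=West) = 0.059 + 0.143 + 0.101 = 0.303.
P(Brand=D | Region=West) = 0.101/0.303 = 0.3333.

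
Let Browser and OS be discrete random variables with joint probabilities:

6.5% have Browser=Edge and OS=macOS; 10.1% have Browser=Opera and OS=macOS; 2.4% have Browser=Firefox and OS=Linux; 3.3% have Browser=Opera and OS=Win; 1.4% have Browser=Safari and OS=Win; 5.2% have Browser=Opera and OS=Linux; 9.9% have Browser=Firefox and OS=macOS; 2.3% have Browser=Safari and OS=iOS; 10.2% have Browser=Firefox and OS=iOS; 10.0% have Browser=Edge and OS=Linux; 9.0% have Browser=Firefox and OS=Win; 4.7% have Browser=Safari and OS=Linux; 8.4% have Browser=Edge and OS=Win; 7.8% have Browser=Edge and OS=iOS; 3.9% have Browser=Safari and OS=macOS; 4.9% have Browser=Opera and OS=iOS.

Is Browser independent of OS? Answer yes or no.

no

P(Browser=Firefox) = 0.315 and P(OS=Linux) = 0.223, so their product is 0.07025, but P(Browser=Firefox, OS=Linux) = 0.024. Since these differ, Browser and OS are not independent.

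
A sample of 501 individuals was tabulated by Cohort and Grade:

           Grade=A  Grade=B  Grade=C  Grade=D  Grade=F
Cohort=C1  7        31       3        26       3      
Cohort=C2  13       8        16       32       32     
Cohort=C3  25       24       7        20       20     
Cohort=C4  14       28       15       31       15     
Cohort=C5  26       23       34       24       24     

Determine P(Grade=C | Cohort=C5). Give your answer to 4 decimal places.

Total with Cohort=C5: 26 + 23 + 34 + 24 + 24 = 131.
P(Grade=C | Cohort=C5) = 34/131 = 0.2595.

0.2595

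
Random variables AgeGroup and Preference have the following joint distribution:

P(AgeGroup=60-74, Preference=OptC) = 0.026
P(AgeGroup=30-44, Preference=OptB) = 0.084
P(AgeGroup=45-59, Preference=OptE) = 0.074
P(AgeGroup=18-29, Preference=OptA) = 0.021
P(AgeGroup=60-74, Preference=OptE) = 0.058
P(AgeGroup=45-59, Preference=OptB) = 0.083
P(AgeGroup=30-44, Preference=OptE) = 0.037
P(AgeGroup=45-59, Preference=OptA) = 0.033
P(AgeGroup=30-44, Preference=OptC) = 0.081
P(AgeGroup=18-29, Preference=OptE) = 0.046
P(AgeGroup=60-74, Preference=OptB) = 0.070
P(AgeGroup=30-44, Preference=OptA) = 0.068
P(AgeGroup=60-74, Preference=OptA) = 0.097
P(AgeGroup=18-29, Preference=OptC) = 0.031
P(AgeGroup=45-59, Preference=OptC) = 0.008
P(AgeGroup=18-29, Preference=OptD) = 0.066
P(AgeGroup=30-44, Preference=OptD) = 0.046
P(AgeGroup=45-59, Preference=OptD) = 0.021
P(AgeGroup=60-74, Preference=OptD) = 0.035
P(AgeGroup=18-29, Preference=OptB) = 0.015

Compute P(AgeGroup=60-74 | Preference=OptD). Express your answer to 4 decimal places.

0.2083

P(Preference=OptD) = 0.066 + 0.046 + 0.021 + 0.035 = 0.168.
P(AgeGroup=60-74 | Preference=OptD) = 0.035/0.168 = 0.2083.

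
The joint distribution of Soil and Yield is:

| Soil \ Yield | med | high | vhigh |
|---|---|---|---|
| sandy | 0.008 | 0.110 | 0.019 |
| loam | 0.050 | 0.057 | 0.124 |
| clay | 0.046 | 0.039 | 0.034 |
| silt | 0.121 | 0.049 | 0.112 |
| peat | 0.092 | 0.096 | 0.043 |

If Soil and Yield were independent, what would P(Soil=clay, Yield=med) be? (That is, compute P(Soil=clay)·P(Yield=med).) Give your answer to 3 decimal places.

0.038

P(Soil=clay) = 0.046 + 0.039 + 0.034 = 0.119.
P(Yield=med) = 0.008 + 0.050 + 0.046 + 0.121 + 0.092 = 0.317.
Product: 0.119 × 0.317 = 0.038.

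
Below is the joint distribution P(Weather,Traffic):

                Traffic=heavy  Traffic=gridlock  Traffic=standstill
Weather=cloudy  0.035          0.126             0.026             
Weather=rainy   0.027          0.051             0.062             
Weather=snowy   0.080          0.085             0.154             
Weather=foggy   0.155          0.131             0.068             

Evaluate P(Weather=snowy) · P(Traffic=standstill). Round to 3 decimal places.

P(Weather=snowy) = 0.080 + 0.085 + 0.154 = 0.319.
P(Traffic=standstill) = 0.026 + 0.062 + 0.154 + 0.068 = 0.310.
Product: 0.319 × 0.310 = 0.099.

0.099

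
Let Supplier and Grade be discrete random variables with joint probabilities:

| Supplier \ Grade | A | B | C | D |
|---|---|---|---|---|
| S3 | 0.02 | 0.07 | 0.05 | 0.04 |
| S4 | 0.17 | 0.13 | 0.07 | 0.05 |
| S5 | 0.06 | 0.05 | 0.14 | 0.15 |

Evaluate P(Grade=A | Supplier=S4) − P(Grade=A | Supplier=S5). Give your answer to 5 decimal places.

P(Supplier=S4) = 0.17 + 0.13 + 0.07 + 0.05 = 0.42; P(Grade=A | Supplier=S4) = 0.17/0.42 = 0.404762.
P(Supplier=S5) = 0.06 + 0.05 + 0.14 + 0.15 = 0.40; P(Grade=A | Supplier=S5) = 0.06/0.40 = 0.150000.
Difference = 0.25476.

0.25476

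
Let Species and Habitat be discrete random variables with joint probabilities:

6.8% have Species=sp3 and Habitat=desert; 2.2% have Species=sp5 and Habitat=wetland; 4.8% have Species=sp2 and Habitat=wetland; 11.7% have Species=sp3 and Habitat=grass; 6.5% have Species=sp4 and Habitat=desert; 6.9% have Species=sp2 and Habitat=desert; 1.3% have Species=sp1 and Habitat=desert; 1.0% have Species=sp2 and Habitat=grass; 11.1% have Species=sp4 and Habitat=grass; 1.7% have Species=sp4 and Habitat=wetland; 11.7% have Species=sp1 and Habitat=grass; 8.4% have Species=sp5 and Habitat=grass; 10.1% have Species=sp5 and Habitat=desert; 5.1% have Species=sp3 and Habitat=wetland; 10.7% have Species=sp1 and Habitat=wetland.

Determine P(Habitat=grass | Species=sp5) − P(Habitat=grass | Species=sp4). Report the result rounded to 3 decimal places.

-0.169

P(Species=sp5) = 0.084 + 0.022 + 0.101 = 0.207; P(Habitat=grass | Species=sp5) = 0.084/0.207 = 0.4058.
P(Species=sp4) = 0.111 + 0.017 + 0.065 = 0.193; P(Habitat=grass | Species=sp4) = 0.111/0.193 = 0.5751.
Difference = -0.169.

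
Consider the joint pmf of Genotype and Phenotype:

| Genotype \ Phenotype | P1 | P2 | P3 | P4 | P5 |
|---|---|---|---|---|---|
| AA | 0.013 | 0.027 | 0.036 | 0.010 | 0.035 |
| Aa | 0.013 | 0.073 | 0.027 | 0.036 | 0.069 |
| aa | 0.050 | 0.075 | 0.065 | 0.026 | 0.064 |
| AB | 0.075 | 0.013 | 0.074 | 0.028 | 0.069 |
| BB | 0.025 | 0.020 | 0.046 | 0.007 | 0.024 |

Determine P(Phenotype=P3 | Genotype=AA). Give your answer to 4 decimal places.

0.2975

P(Genotype=AA) = 0.013 + 0.027 + 0.036 + 0.010 + 0.035 = 0.121.
P(Phenotype=P3 | Genotype=AA) = 0.036/0.121 = 0.2975.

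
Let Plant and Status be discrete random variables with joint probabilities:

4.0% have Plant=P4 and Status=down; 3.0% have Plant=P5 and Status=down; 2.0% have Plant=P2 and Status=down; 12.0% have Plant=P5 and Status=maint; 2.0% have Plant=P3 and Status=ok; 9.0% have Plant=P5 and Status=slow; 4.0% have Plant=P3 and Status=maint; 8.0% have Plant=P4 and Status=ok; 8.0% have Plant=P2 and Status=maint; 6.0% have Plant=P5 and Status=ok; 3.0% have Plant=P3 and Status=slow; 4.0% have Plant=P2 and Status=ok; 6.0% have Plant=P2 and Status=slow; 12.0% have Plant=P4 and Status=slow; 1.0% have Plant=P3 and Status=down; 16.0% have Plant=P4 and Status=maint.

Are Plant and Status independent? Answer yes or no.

yes

Every cell satisfies P(Plant,Status) = P(Plant)·P(Status). For instance P(Plant=P3) = 0.100, P(Status=ok) = 0.200, and 0.100×0.200 = 0.020 matches the joint entry. So Plant and Status are independent.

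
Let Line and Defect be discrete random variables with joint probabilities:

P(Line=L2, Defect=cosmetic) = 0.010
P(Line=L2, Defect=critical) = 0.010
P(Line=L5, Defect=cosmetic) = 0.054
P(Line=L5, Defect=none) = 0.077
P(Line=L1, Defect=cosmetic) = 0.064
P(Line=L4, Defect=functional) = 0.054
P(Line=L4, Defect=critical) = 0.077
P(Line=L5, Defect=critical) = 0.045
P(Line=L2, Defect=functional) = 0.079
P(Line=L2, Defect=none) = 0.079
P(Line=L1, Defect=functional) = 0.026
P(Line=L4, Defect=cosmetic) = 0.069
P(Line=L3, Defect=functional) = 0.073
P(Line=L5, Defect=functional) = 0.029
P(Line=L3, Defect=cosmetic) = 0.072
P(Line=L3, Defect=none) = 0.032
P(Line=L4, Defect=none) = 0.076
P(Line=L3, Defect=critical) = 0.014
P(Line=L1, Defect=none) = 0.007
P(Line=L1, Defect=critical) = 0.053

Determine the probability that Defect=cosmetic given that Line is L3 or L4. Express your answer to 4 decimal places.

0.3019

P(Line=L3) = 0.032 + 0.072 + 0.073 + 0.014 = 0.191.
P(Line=L4) = 0.076 + 0.069 + 0.054 + 0.077 = 0.276.
P(Line ∈ {L3, L4}) = 0.191 + 0.276 = 0.467; P(Defect=cosmetic, Line ∈ {L3, L4}) = 0.072 + 0.069 = 0.141.
P(Defect=cosmetic | Line ∈ {L3, L4}) = 0.141/0.467 = 0.3019.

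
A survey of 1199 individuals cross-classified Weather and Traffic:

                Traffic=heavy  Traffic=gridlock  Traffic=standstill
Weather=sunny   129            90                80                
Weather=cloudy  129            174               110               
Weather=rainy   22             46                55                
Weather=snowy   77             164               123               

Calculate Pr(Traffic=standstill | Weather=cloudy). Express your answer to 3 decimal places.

Total with Weather=cloudy: 129 + 174 + 110 = 413.
P(Traffic=standstill | Weather=cloudy) = 110/413 = 0.266.

0.266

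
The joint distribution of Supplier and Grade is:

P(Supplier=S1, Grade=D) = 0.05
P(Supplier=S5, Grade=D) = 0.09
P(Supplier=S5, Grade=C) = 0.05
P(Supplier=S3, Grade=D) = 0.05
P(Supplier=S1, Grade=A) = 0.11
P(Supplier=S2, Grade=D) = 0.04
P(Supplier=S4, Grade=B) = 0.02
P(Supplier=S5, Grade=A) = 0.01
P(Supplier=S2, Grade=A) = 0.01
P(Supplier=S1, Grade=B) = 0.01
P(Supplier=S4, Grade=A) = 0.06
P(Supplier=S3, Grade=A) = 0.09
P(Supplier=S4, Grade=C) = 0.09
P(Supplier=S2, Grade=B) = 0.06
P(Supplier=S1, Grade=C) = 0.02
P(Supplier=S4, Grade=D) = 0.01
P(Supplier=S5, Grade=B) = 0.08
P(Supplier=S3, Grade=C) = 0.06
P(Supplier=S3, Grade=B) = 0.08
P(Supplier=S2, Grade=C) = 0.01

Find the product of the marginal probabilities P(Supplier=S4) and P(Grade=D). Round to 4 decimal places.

0.0432

P(Supplier=S4) = 0.06 + 0.02 + 0.09 + 0.01 = 0.18.
P(Grade=D) = 0.05 + 0.04 + 0.05 + 0.01 + 0.09 = 0.24.
Product: 0.18 × 0.24 = 0.0432.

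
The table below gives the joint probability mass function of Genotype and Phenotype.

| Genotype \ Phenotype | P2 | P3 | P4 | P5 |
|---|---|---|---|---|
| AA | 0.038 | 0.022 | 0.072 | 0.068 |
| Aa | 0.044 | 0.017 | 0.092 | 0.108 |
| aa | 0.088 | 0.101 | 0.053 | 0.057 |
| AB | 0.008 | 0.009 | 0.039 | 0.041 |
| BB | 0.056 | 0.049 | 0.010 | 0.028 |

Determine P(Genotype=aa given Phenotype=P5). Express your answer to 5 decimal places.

0.18874

P(Phenotype=P5) = 0.068 + 0.108 + 0.057 + 0.041 + 0.028 = 0.302.
P(Genotype=aa | Phenotype=P5) = 0.057/0.302 = 0.18874.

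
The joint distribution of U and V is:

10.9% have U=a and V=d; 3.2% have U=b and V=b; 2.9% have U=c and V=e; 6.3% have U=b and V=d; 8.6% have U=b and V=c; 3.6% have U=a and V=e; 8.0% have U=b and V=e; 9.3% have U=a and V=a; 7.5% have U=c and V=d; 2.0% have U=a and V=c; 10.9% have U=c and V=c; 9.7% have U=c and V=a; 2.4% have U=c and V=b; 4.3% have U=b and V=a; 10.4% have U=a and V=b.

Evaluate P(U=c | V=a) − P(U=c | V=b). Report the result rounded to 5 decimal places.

P(V=a) = 0.093 + 0.043 + 0.097 = 0.233; P(U=c | V=a) = 0.097/0.233 = 0.416309.
P(V=b) = 0.104 + 0.032 + 0.024 = 0.160; P(U=c | V=b) = 0.024/0.160 = 0.150000.
Difference = 0.26631.

0.26631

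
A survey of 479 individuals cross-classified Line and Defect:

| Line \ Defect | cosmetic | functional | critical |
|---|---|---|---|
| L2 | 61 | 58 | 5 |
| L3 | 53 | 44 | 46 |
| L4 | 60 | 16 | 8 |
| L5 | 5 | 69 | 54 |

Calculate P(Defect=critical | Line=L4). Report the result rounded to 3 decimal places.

0.095

Total with Line=L4: 60 + 16 + 8 = 84.
P(Defect=critical | Line=L4) = 8/84 = 0.095.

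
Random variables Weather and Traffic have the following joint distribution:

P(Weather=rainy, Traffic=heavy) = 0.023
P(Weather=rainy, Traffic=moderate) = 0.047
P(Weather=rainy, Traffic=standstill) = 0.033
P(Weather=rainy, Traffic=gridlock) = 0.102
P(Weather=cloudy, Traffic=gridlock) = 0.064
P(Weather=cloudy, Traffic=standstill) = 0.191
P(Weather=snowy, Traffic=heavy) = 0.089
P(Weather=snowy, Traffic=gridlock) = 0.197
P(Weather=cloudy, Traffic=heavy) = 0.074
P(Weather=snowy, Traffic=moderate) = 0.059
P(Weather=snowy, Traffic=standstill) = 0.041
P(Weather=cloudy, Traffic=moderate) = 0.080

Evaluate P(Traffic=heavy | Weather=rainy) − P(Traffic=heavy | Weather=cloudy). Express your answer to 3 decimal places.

-0.069

P(Weather=rainy) = 0.047 + 0.023 + 0.102 + 0.033 = 0.205; P(Traffic=heavy | Weather=rainy) = 0.023/0.205 = 0.1122.
P(Weather=cloudy) = 0.080 + 0.074 + 0.064 + 0.191 = 0.409; P(Traffic=heavy | Weather=cloudy) = 0.074/0.409 = 0.1809.
Difference = -0.069.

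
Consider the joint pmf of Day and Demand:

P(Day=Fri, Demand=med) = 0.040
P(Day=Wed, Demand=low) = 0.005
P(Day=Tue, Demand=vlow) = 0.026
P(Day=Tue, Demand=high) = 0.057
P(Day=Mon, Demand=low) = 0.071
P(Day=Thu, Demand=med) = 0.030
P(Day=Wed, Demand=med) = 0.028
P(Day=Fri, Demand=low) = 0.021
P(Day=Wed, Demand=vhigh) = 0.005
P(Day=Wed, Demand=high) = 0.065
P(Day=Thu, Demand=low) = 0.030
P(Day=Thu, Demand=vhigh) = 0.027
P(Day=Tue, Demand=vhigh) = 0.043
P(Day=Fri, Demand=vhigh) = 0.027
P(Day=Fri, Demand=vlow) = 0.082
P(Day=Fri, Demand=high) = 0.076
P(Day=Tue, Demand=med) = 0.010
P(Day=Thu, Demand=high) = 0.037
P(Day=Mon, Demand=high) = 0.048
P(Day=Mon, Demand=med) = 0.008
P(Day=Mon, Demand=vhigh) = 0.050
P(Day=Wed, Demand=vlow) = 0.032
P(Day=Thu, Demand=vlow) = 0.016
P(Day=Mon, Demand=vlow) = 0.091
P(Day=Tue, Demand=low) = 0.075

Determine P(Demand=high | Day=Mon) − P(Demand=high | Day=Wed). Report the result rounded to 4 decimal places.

P(Day=Mon) = 0.091 + 0.071 + 0.008 + 0.048 + 0.050 = 0.268; P(Demand=high | Day=Mon) = 0.048/0.268 = 0.17910.
P(Day=Wed) = 0.032 + 0.005 + 0.028 + 0.065 + 0.005 = 0.135; P(Demand=high | Day=Wed) = 0.065/0.135 = 0.48148.
Difference = -0.3024.

-0.3024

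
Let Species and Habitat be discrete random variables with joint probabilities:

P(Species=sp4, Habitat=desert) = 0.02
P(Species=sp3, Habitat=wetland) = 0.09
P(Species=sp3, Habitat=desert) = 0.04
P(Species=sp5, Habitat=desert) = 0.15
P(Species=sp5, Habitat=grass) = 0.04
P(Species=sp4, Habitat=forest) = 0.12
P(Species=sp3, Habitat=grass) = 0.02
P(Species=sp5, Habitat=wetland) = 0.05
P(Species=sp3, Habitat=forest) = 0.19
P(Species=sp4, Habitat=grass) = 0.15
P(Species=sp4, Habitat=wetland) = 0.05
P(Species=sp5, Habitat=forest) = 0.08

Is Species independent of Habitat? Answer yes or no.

no

P(Species=sp5) = 0.32 and P(Habitat=desert) = 0.21, so their product is 0.0672, but P(Species=sp5, Habitat=desert) = 0.15. Since these differ, Species and Habitat are not independent.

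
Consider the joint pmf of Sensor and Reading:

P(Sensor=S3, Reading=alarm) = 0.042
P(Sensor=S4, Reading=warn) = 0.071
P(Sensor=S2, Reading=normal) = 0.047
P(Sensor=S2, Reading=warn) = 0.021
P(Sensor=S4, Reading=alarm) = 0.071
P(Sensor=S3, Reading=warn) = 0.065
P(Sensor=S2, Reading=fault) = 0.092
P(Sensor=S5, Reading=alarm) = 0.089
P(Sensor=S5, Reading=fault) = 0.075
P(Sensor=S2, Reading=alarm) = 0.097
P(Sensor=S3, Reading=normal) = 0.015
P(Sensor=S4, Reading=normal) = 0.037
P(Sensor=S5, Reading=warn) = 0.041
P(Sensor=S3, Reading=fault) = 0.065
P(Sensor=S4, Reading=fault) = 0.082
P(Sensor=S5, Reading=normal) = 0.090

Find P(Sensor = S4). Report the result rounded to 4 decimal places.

P(Sensor=S4) = 0.037 + 0.071 + 0.071 + 0.082 = 0.261.

0.2610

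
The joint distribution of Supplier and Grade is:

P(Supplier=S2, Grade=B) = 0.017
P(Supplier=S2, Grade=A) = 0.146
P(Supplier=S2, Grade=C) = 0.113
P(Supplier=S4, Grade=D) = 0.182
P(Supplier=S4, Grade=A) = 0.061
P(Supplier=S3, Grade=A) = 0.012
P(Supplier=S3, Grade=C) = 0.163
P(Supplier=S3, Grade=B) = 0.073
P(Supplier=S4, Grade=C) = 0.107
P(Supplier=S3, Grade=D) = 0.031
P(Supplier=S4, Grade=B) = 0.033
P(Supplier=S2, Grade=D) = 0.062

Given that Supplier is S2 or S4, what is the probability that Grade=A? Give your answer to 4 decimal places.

0.2871

P(Supplier=S2) = 0.146 + 0.017 + 0.113 + 0.062 = 0.338.
P(Supplier=S4) = 0.061 + 0.033 + 0.107 + 0.182 = 0.383.
P(Supplier ∈ {S2, S4}) = 0.338 + 0.383 = 0.721; P(Grade=A, Supplier ∈ {S2, S4}) = 0.146 + 0.061 = 0.207.
P(Grade=A | Supplier ∈ {S2, S4}) = 0.207/0.721 = 0.2871.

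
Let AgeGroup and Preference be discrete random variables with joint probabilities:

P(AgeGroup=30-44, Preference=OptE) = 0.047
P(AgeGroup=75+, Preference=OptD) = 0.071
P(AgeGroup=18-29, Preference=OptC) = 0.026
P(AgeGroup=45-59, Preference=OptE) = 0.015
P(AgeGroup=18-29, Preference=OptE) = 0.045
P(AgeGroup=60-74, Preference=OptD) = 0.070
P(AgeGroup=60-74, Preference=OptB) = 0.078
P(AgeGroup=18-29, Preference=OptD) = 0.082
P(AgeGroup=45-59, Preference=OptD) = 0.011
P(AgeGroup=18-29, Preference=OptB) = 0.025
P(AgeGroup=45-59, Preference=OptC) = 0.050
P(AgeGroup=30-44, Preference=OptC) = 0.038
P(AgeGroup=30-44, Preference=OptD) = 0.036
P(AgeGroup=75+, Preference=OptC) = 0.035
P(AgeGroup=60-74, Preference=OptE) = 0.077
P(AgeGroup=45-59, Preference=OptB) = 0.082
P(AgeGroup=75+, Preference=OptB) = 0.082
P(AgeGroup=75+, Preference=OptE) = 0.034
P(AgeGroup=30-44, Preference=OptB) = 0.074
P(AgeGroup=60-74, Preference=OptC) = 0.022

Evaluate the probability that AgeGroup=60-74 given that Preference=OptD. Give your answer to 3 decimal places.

P(Preference=OptD) = 0.082 + 0.036 + 0.011 + 0.070 + 0.071 = 0.270.
P(AgeGroup=60-74 | Preference=OptD) = 0.070/0.270 = 0.259.

0.259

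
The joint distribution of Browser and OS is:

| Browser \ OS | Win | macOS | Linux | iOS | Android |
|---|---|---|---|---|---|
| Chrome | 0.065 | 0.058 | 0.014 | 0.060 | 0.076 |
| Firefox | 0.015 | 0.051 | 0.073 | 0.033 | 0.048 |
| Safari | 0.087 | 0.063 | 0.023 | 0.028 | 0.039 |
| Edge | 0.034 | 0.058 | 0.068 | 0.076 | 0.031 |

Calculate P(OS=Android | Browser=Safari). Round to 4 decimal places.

0.1625

P(Browser=Safari) = 0.087 + 0.063 + 0.023 + 0.028 + 0.039 = 0.240.
P(OS=Android | Browser=Safari) = 0.039/0.240 = 0.1625.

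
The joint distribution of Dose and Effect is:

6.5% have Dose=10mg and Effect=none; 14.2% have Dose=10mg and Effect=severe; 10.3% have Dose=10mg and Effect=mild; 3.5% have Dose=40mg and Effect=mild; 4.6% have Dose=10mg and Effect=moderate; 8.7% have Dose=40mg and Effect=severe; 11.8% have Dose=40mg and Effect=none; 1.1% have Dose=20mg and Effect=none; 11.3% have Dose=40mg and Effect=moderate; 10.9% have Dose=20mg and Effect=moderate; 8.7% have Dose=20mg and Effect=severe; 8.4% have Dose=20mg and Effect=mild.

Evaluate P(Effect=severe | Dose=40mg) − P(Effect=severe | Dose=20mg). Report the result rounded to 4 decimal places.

-0.0525

P(Dose=40mg) = 0.118 + 0.035 + 0.113 + 0.087 = 0.353; P(Effect=severe | Dose=40mg) = 0.087/0.353 = 0.24646.
P(Dose=20mg) = 0.011 + 0.084 + 0.109 + 0.087 = 0.291; P(Effect=severe | Dose=20mg) = 0.087/0.291 = 0.29897.
Difference = -0.0525.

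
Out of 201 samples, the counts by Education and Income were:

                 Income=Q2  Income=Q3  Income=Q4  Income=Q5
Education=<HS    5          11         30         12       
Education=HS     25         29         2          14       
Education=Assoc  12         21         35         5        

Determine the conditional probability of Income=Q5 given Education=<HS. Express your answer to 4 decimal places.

0.2069

Total with Education=<HS: 5 + 11 + 30 + 12 = 58.
P(Income=Q5 | Education=<HS) = 12/58 = 0.2069.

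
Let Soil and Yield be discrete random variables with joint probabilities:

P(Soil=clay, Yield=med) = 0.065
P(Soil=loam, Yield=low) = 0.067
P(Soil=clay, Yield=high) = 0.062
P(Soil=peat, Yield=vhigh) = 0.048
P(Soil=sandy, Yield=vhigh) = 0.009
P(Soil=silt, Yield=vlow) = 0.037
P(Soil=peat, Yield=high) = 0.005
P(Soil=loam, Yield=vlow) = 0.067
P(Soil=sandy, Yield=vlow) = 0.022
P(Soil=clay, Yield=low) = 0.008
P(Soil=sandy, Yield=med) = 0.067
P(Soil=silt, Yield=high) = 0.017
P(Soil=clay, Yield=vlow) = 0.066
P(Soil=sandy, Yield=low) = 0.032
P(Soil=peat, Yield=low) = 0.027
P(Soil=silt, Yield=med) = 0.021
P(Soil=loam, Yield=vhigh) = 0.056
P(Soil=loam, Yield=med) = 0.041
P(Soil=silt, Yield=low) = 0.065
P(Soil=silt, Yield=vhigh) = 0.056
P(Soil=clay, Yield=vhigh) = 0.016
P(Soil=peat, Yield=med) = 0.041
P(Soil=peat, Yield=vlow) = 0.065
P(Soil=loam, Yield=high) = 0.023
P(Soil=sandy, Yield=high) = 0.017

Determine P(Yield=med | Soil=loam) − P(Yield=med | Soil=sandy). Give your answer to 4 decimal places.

-0.2944

P(Soil=loam) = 0.067 + 0.067 + 0.041 + 0.023 + 0.056 = 0.254; P(Yield=med | Soil=loam) = 0.041/0.254 = 0.16142.
P(Soil=sandy) = 0.022 + 0.032 + 0.067 + 0.017 + 0.009 = 0.147; P(Yield=med | Soil=sandy) = 0.067/0.147 = 0.45578.
Difference = -0.2944.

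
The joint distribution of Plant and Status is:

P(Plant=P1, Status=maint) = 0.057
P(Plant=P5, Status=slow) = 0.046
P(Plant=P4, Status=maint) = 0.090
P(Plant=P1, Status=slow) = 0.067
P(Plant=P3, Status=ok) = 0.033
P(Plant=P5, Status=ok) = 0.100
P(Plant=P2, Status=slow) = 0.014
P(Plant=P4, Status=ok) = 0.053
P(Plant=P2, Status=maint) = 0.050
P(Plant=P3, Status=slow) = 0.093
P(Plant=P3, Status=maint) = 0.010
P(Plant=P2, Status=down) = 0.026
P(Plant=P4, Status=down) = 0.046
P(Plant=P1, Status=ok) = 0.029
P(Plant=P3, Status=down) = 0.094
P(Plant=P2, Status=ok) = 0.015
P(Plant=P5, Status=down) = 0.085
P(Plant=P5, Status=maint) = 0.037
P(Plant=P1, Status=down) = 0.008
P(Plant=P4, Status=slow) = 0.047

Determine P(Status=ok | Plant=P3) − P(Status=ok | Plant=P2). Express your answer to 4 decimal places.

0.0006

P(Plant=P3) = 0.033 + 0.093 + 0.094 + 0.010 = 0.230; P(Status=ok | Plant=P3) = 0.033/0.230 = 0.14348.
P(Plant=P2) = 0.015 + 0.014 + 0.026 + 0.050 = 0.105; P(Status=ok | Plant=P2) = 0.015/0.105 = 0.14286.
Difference = 0.0006.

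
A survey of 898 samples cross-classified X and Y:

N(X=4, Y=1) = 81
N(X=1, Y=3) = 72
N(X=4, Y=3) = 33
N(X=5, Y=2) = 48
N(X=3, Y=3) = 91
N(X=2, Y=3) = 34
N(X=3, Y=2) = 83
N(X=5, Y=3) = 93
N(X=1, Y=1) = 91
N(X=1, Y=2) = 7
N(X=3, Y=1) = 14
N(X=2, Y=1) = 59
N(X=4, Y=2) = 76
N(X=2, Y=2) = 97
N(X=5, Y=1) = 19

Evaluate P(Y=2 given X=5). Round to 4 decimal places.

Total with X=5: 19 + 48 + 93 = 160.
P(Y=2 | X=5) = 48/160 = 0.3000.

0.3000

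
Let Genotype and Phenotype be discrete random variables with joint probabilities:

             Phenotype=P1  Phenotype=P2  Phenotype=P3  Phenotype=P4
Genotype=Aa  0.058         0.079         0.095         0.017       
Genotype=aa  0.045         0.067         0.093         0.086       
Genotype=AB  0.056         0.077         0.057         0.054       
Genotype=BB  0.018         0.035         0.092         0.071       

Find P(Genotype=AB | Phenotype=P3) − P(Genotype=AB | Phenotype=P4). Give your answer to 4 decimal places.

P(Phenotype=P3) = 0.095 + 0.093 + 0.057 + 0.092 = 0.337; P(Genotype=AB | Phenotype=P3) = 0.057/0.337 = 0.16914.
P(Phenotype=P4) = 0.017 + 0.086 + 0.054 + 0.071 = 0.228; P(Genotype=AB | Phenotype=P4) = 0.054/0.228 = 0.23684.
Difference = -0.0677.

-0.0677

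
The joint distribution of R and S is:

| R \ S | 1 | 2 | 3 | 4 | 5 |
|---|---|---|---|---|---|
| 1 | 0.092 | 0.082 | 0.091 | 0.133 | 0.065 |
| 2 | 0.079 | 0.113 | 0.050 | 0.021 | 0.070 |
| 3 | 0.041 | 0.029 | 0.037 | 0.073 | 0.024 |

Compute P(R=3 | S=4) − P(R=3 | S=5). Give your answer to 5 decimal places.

0.17064

P(S=4) = 0.133 + 0.021 + 0.073 = 0.227; P(R=3 | S=4) = 0.073/0.227 = 0.321586.
P(S=5) = 0.065 + 0.070 + 0.024 = 0.159; P(R=3 | S=5) = 0.024/0.159 = 0.150943.
Difference = 0.17064.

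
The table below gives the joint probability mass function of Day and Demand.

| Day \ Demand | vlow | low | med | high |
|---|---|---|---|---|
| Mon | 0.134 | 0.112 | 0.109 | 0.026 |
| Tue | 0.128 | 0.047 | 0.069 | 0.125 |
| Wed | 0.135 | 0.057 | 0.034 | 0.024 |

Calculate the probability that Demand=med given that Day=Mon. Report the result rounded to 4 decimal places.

0.2861

P(Day=Mon) = 0.134 + 0.112 + 0.109 + 0.026 = 0.381.
P(Demand=med | Day=Mon) = 0.109/0.381 = 0.2861.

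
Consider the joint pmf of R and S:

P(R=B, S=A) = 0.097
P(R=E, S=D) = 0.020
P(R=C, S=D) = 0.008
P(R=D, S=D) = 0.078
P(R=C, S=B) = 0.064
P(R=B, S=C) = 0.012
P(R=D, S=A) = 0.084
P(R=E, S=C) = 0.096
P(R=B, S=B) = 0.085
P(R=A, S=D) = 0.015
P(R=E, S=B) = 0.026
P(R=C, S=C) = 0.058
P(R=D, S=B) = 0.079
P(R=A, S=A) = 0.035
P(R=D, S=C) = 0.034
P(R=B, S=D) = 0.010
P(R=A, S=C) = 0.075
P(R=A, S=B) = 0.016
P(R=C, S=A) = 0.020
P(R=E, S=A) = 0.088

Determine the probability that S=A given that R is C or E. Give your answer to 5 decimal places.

0.28421

P(R=C) = 0.020 + 0.064 + 0.058 + 0.008 = 0.150.
P(R=E) = 0.088 + 0.026 + 0.096 + 0.020 = 0.230.
P(R ∈ {C, E}) = 0.150 + 0.230 = 0.380; P(S=A, R ∈ {C, E}) = 0.020 + 0.088 = 0.108.
P(S=A | R ∈ {C, E}) = 0.108/0.380 = 0.28421.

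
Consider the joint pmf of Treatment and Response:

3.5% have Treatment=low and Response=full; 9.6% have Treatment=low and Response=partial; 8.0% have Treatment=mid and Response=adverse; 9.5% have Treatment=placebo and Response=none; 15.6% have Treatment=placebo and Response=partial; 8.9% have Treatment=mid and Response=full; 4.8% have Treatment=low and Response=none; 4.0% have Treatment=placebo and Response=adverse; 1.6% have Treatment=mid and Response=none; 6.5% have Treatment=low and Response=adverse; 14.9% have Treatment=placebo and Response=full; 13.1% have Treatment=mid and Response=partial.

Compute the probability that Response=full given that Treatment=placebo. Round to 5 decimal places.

0.33864

P(Treatment=placebo) = 0.095 + 0.156 + 0.149 + 0.040 = 0.440.
P(Response=full | Treatment=placebo) = 0.149/0.440 = 0.33864.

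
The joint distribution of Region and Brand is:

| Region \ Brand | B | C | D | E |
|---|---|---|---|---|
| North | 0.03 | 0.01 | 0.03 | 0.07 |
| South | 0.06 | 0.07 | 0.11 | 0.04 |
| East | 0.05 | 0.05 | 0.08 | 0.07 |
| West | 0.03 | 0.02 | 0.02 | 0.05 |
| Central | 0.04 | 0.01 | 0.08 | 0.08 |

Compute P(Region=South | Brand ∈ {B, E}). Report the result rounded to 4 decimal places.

P(Brand=B) = 0.03 + 0.06 + 0.05 + 0.03 + 0.04 = 0.21.
P(Brand=E) = 0.07 + 0.04 + 0.07 + 0.05 + 0.08 = 0.31.
P(Brand ∈ {B, E}) = 0.21 + 0.31 = 0.52; P(Region=South, Brand ∈ {B, E}) = 0.06 + 0.04 = 0.10.
P(Region=South | Brand ∈ {B, E}) = 0.10/0.52 = 0.1923.

0.1923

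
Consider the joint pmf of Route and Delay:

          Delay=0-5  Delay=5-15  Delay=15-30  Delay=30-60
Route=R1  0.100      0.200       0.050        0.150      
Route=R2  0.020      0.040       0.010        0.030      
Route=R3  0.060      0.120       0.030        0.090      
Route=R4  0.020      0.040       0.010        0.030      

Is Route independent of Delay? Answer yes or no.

yes

Every cell satisfies P(Route,Delay) = P(Route)·P(Delay). For instance P(Route=R2) = 0.100, P(Delay=0-5) = 0.200, and 0.100×0.200 = 0.020 matches the joint entry. So Route and Delay are independent.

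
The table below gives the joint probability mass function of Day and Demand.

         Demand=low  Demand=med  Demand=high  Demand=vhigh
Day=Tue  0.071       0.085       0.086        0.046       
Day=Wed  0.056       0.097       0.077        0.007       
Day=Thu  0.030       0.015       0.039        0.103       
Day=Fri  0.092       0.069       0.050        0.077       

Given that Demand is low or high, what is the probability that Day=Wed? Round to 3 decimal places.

0.265

P(Demand=low) = 0.071 + 0.056 + 0.030 + 0.092 = 0.249.
P(Demand=high) = 0.086 + 0.077 + 0.039 + 0.050 = 0.252.
P(Demand ∈ {low, high}) = 0.249 + 0.252 = 0.501; P(Day=Wed, Demand ∈ {low, high}) = 0.056 + 0.077 = 0.133.
P(Day=Wed | Demand ∈ {low, high}) = 0.133/0.501 = 0.265.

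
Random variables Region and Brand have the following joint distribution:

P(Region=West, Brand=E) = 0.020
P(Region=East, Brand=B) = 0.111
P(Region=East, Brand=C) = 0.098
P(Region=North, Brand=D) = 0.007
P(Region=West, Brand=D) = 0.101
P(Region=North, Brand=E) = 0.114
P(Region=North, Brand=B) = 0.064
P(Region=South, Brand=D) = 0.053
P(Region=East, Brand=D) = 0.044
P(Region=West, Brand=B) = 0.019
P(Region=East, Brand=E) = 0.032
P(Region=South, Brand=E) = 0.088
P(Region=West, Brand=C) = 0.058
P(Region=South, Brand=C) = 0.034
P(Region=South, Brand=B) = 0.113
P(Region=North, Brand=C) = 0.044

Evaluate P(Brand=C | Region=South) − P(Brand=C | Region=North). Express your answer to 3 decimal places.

P(Region=South) = 0.113 + 0.034 + 0.053 + 0.088 = 0.288; P(Brand=C | Region=South) = 0.034/0.288 = 0.1181.
P(Region=North) = 0.064 + 0.044 + 0.007 + 0.114 = 0.229; P(Brand=C | Region=North) = 0.044/0.229 = 0.1921.
Difference = -0.074.

-0.074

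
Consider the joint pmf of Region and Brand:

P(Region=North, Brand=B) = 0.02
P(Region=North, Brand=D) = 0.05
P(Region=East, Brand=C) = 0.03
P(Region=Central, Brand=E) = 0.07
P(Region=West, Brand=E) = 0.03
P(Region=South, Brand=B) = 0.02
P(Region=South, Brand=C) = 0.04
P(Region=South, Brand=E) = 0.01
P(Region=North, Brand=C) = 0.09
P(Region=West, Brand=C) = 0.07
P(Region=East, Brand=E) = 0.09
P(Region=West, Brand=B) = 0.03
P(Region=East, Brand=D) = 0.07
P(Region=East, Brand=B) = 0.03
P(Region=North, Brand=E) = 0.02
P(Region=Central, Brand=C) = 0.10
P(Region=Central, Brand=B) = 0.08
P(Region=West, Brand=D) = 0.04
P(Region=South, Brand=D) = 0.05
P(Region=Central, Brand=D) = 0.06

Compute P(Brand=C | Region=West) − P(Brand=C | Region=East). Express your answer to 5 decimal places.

0.27540

P(Region=West) = 0.03 + 0.07 + 0.04 + 0.03 = 0.17; P(Brand=C | Region=West) = 0.07/0.17 = 0.411765.
P(Region=East) = 0.03 + 0.03 + 0.07 + 0.09 = 0.22; P(Brand=C | Region=East) = 0.03/0.22 = 0.136364.
Difference = 0.27540.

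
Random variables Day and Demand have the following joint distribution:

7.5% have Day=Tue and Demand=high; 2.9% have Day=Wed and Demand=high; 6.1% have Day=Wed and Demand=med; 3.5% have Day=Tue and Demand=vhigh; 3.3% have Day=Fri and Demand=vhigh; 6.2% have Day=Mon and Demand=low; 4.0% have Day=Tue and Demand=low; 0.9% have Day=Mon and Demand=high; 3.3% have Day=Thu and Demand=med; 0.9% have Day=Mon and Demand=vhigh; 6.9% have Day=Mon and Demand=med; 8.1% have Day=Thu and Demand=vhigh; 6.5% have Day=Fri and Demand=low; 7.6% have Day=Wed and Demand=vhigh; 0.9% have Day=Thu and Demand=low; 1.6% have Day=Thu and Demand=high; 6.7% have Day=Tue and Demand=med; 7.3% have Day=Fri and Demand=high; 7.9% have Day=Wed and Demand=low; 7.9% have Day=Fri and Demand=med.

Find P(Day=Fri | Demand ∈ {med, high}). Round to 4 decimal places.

P(Demand=med) = 0.069 + 0.067 + 0.061 + 0.033 + 0.079 = 0.309.
P(Demand=high) = 0.009 + 0.075 + 0.029 + 0.016 + 0.073 = 0.202.
P(Demand ∈ {med, high}) = 0.309 + 0.202 = 0.511; P(Day=Fri, Demand ∈ {med, high}) = 0.079 + 0.073 = 0.152.
P(Day=Fri | Demand ∈ {med, high}) = 0.152/0.511 = 0.2975.

0.2975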